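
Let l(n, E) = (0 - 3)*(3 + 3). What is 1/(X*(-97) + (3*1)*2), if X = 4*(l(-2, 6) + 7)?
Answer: 1/4274 ≈ 0.00023397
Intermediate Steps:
l(n, E) = -18 (l(n, E) = -3*6 = -18)
X = -44 (X = 4*(-18 + 7) = 4*(-11) = -44)
1/(X*(-97) + (3*1)*2) = 1/(-44*(-97) + (3*1)*2) = 1/(4268 + 3*2) = 1/(4268 + 6) = 1/4274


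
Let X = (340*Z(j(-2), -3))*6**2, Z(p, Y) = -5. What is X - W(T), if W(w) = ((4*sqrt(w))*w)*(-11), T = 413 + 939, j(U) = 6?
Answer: -61200 + 1546688*sqrt(2) ≈ 2.1261e+6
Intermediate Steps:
T = 1352
W(w) = -44*w**(3/2) (W(w) = (4*w**(3/2))*(-11) = -44*w**(3/2))
X = -61200 (X = (340*(-5))*6**2 = -1700*36 = -61200)
X - W(T) = -61200 - (-44)*1352**(3/2) = -61200 - (-44)*35152*sqrt(2) = -61200 - (-1546688)*sqrt(2) = -61200 + 1546688*sqrt(2)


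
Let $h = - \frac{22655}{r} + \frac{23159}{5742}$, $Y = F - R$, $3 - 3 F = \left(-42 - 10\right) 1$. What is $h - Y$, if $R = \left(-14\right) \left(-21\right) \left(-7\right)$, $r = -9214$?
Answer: $- \frac{27377163862}{13226697} \approx -2069.8$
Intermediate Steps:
$F = \frac{55}{3}$ ($F = 1 - \frac{\left(-42 - 10\right) 1}{3} = 1 - \frac{\left(-52\right) 1}{3} = 1 - - \frac{52}{3} = 1 + \frac{52}{3} = \frac{55}{3} \approx 18.333$)
$R = -2058$ ($R = 294 \left(-7\right) = -2058$)
$Y = \frac{6229}{3}$ ($Y = \frac{55}{3} - -2058 = \frac{55}{3} + 2058 = \frac{6229}{3} \approx 2076.3$)
$h = \frac{85868009}{13226697}$ ($h = - \frac{22655}{-9214} + \frac{23159}{5742} = \left(-22655\right) \left(- \frac{1}{9214}\right) + 23159 \cdot \frac{1}{5742} = \frac{22655}{9214} + \frac{23159}{5742} = \frac{85868009}{13226697} \approx 6.492$)
$h - Y = \frac{85868009}{13226697} - \frac{6229}{3} = - \frac{27377163862}{13226697}$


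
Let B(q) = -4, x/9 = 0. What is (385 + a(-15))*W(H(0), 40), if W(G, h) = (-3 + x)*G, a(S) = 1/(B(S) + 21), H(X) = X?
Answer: 0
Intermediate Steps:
x = 0 (x = 9*0 = 0)
a(S) = 1/17 (a(S) = 1/(-4 + 21) = 1/17)
W(G, h) = -3*G (W(G, h) = (-3 + 0)*G = -3*G)
(385 + a(-15))*W(H(0), 40) = (385 + 1/17)*(-3*0) = (6546/17)*0 = 0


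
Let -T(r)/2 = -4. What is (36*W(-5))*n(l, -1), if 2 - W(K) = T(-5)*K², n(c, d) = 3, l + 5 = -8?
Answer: -21384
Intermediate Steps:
l = -13 (l = -5 - 8 = -13)
T(r) = 8 (T(r) = -2*(-4) = 8)
W(K) = 2 - 8*K²
(36*W(-5))*n(l, -1) = (36*(2 - 8*(-5)²))*3 = (36*(2 - 8*25))*3 = (36*(2 - 200))*3 = (36*(-198))*3 = -7128*3 = -21384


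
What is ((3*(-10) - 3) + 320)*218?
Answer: 62566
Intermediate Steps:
((3*(-10) - 3) + 320)*218 = ((-30 - 3) + 320)*218 = (-33 + 320)*218 = 287*218 = 62566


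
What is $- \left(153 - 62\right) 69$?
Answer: $-6279$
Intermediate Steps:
$- \left(153 - 62\right) 69 = - 91 \cdot 69 = \left(-1\right) 6279 = -6279$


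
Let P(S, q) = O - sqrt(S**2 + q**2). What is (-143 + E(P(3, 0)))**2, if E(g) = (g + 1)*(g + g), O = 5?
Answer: 17161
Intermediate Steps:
P(S, q) = 5 - sqrt(S**2 + q**2)
E(g) = 2*g*(1 + g) (E(g) = (1 + g)*(2*g) = 2*g*(1 + g))
(-143 + E(P(3, 0)))**2 = (-143 + 2*(5 - sqrt(3**2 + 0**2))*(1 + (5 - sqrt(3**2 + 0**2))))**2 = (-143 + 2*(5 - sqrt(9 + 0))*(1 + (5 - sqrt(9 + 0))))**2 = (-143 + 2*(5 - sqrt(9))*(1 + (5 - sqrt(9))))**2 = (-143 + 2*(5 - 1*3)*(1 + (5 - 1*3)))**2 = (-143 + 2*(5 - 3)*(1 + (5 - 3)))**2 = (-143 + 2*2*(1 + 2))**2 = (-143 + 2*2*3)**2 = (-143 + 12)**2 = (-131)**2 = 17161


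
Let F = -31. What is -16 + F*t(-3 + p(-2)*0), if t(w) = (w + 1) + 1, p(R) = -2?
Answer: 15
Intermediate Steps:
t(w) = 2 + w (t(w) = (1 + w) + 1 = 2 + w)
-16 + F*t(-3 + p(-2)*0) = -16 - 31*(2 + (-3 - 2*0)) = -16 - 31*(2 + (-3 + 0)) = -16 - 31*(2 - 3) = -16 - 31*(-1) = -16 + 31 = 15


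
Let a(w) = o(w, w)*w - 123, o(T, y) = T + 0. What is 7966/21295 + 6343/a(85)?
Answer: 191648717/151237090 ≈ 1.2672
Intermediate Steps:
o(T, y) = T
a(w) = -123 + w² (a(w) = w*w - 123 = w² - 123 = -123 + w²)
7966/21295 + 6343/a(85) = 7966/21295 + 6343/(-123 + 85²) = 7966*(1/21295) + 6343/(-123 + 7225) = 7966/21295 + 6343/7102 = 191648717/151237090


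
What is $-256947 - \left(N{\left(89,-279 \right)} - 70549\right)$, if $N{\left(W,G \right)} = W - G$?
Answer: $-186766$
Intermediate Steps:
$-256947 - \left(N{\left(89,-279 \right)} - 70549\right) = -256947 - \left(\left(89 - -279\right) - 70549\right) = -256947 - \left(\left(89 + 279\right) - 70549\right) = -256947 - \left(368 - 70549\right) = -256947 - -70181 = -256947 + 70181 = -186766$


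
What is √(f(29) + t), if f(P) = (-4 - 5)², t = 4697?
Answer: √4778 ≈ 69.123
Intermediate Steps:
f(P) = 81 (f(P) = (-9)² = 81)
√(f(29) + t) = √(81 + 4697) = √4778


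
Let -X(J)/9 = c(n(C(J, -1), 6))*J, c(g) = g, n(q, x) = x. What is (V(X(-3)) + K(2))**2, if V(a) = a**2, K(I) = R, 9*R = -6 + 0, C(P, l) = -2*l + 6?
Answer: 6198412900/9 ≈ 6.8871e+8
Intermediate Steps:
C(P, l) = 6 - 2*l
R = -2/3 (R = (-6 + 0)/9 = (1/9)*(-6) = -2/3 ≈ -0.66667)
K(I) = -2/3
X(J) = -54*J
(V(X(-3)) + K(2))**2 = ((-54*(-3))**2 - 2/3)**2 = (162**2 - 2/3)**2 = (26244 - 2/3)**2 = (78730/3)**2 = 6198412900/9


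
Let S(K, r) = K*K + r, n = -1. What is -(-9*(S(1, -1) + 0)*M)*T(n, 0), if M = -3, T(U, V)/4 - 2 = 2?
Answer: 0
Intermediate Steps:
T(U, V) = 16 (T(U, V) = 8 + 4*2 = 8 + 8 = 16)
S(K, r) = r + K² (S(K, r) = K² + r = r + K²)
-(-9*(S(1, -1) + 0)*M)*T(n, 0) = -(-9*((-1 + 1²) + 0)*(-3))*16 = -(-9*((-1 + 1) + 0)*(-3))*16 = -(-9*(0 + 0)*(-3))*16 = -(-0*(-3))*16 = -(-9*0)*16 = -0*16 = -1*0 = 0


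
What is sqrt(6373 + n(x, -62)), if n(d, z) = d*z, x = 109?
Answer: I*sqrt(385) ≈ 19.621*I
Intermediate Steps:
sqrt(6373 + n(x, -62)) = sqrt(6373 + 109*(-62)) = sqrt(6373 - 6758) = sqrt(-385) = I*sqrt(385)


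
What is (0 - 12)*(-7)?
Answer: 84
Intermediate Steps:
(0 - 12)*(-7) = -12*(-7) = 84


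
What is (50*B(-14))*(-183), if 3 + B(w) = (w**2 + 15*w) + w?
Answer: 283650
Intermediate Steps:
B(w) = -3 + w**2 + 16*w (B(w) = -3 + ((w**2 + 15*w) + w) = -3 + (w**2 + 16*w) = -3 + w**2 + 16*w)
(50*B(-14))*(-183) = (50*(-3 + (-14)**2 + 16*(-14)))*(-183) = (50*(-3 + 196 - 224))*(-183) = (50*(-31))*(-183) = -1550*(-183) = 283650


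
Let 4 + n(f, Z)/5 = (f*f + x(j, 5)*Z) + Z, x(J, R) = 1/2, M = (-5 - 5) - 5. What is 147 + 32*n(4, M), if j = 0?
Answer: -1533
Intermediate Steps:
M = -15 (M = -10 - 5 = -15)
x(J, R) = 1/2
n(f, Z) = -20 + 5*f**2 + 15*Z/2 (n(f, Z) = -20 + 5*((f*f + Z/2) + Z) = -20 + 5*((f**2 + Z/2) + Z) = -20 + 5*(f**2 + 3*Z/2) = -20 + (5*f**2 + 15*Z/2) = -20 + 5*f**2 + 15*Z/2)
147 + 32*n(4, M) = 147 + 32*(-20 + 5*4**2 + (15/2)*(-15)) = 147 + 32*(-20 + 5*16 - 225/2) = 147 + 32*(-20 + 80 - 225/2) = 147 + 32*(-105/2) = 147 - 1680 = -1533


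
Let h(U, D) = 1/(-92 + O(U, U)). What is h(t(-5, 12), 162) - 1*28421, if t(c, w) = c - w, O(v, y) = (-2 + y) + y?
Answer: -3637889/128 ≈ -28421.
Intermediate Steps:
O(v, y) = -2 + 2*y
h(U, D) = 1/(-94 + 2*U) (h(U, D) = 1/(-92 + (-2 + 2*U)) = 1/(-94 + 2*U))
h(t(-5, 12), 162) - 1*28421 = 1/(2*(-47 + (-5 - 1*12))) - 1*28421 = 1/(2*(-47 + (-5 - 12))) - 28421 = 1/(2*(-47 - 17)) - 28421 = (1/2)/(-64) - 28421 = (1/2)*(-1/64) - 28421 = -1/128 - 28421 = -3637889/128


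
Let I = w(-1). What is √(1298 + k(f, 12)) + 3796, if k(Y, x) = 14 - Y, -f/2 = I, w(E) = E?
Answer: 3796 + √1310 ≈ 3832.2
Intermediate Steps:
I = -1
f = 2 (f = -2*(-1) = 2)
√(1298 + k(f, 12)) + 3796 = √(1298 + (14 - 1*2)) + 3796 = √(1298 + (14 - 2)) + 3796 = √(1298 + 12) + 3796 = √1310 + 3796 = 3796 + √1310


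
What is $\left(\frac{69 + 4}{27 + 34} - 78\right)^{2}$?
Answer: $\frac{21949225}{3721} \approx 5898.7$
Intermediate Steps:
$\left(\frac{69 + 4}{27 + 34} - 78\right)^{2} = \left(\frac{73}{61} - 78\right)^{2} = \left(- \frac{4685}{61}\right)^{2} = \frac{21949225}{3721}$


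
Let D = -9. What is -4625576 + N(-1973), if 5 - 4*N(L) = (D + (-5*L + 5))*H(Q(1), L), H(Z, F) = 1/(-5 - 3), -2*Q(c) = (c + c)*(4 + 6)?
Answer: -148008531/32 ≈ -4.6253e+6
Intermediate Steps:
Q(c) = -10*c (Q(c) = -(c + c)*(4 + 6)/2 = -2*c*10/2 = -10*c)
H(Z, F) = -⅛ (H(Z, F) = 1/(-8) = -⅛)
N(L) = 9/8 - 5*L/32 (N(L) = 5/4 - (-9 + (-5*L + 5))*(-1)/(4*8) = 5/4 - (-9 + (5 - 5*L))*(-1)/(4*8) = 5/4 - (-4 - 5*L)*(-1)/(4*8) = 5/4 - (½ + 5*L/8)/4 = 5/4 + (-⅛ - 5*L/32) = 9/8 - 5*L/32)
-4625576 + N(-1973) = -4625576 + (9/8 - 5/32*(-1973)) = -4625576 + (9/8 + 9865/32) = -4625576 + 9901/32 = -148008531/32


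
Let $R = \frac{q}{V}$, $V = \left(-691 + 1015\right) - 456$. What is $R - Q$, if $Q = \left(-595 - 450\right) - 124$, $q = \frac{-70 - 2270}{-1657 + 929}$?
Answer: $\frac{720089}{616} \approx 1169.0$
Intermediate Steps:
$V = -132$ ($V = 324 - 456 = -132$)
$q = \frac{45}{14}$ ($q = - \frac{2340}{-728} = \left(-2340\right) \left(- \frac{1}{728}\right) = \frac{45}{14} \approx 3.2143$)
$Q = -1169$ ($Q = \left(-595 - 450\right) - 124 = -1045 - 124 = -1169$)
$R = - \frac{15}{616}$ ($R = \frac{45}{14 \left(-132\right)} = \frac{45}{14} \left(- \frac{1}{132}\right) = - \frac{15}{616} \approx -0.024351$)
$R - Q = - \frac{15}{616} - -1169 = - \frac{15}{616} + 1169 = \frac{720089}{616}$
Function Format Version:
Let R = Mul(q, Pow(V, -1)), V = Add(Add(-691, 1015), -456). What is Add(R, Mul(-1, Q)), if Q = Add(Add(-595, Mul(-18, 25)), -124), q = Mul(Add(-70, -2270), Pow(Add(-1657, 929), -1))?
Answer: Rational(720089, 616) ≈ 1169.0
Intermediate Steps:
V = -132 (V = Add(324, -456) = -132)
q = Rational(45, 14) (q = Mul(-2340, Pow(-728, -1)) = Mul(-2340, Rational(-1, 728)) = Rational(45, 14) ≈ 3.2143)
Q = -1169 (Q = Add(Add(-595, -450), -124) = Add(-1045, -124) = -1169)
R = Rational(-15, 616) (R = Mul(Rational(45, 14), Pow(-132, -1)) = Mul(Rational(45, 14), Rational(-1, 132)) = Rational(-15, 616) ≈ -0.024351)
Add(R, Mul(-1, Q)) = Add(Rational(-15, 616), Mul(-1, -1169)) = Add(Rational(-15, 616), 1169) = Rational(720089, 616)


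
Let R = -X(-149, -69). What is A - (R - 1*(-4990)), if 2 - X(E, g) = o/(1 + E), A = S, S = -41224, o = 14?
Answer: -3419681/74 ≈ -46212.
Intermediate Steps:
A = -41224
X(E, g) = 2 - 14/(1 + E)
R = -155/74 (R = -2*(-6 - 149)/(1 - 149) = -2*(-155)/(-148) = -2*(-1)*(-155)/148 = -1*155/74 = -155/74 ≈ -2.0946)
A - (R - 1*(-4990)) = -41224 - (-155/74 - 1*(-4990)) = -41224 - (-155/74 + 4990) = -41224 - 1*369105/74 = -41224 - 369105/74 = -3419681/74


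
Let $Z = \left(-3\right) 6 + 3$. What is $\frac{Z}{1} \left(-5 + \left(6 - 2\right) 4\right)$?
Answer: $-165$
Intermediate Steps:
$Z = -15$ ($Z = -18 + 3 = -15$)
$\frac{Z}{1} \left(-5 + \left(6 - 2\right) 4\right) = - \frac{15}{1} \left(-5 + \left(6 - 2\right) 4\right) = \left(-15\right) 1 \left(-5 + 4 \cdot 4\right) = - 15 \left(-5 + 16\right) = \left(-15\right) 11 = -165$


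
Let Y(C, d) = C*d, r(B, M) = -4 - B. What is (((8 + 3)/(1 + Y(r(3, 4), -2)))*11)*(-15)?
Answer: -121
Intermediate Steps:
(((8 + 3)/(1 + Y(r(3, 4), -2)))*11)*(-15) = (((8 + 3)/(1 + (-4 - 1*3)*(-2)))*11)*(-15) = ((11/(1 + (-4 - 3)*(-2)))*11)*(-15) = ((11/(1 - 7*(-2)))*11)*(-15) = ((11/(1 + 14))*11)*(-15) = ((11/15)*11)*(-15) = (121/15)*(-15) = -121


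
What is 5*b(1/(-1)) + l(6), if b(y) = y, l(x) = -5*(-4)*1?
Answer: 15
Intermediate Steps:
l(x) = 20 (l(x) = 20*1 = 20)
5*b(1/(-1)) + l(6) = 5/(-1) + 20 = 5*(-1) + 20 = -5 + 20 = 15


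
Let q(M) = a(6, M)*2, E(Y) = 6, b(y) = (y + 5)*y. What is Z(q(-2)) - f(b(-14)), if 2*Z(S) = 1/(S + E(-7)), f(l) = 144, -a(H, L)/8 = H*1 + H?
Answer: -53569/372 ≈ -144.00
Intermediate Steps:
b(y) = y*(5 + y) (b(y) = (5 + y)*y = y*(5 + y))
a(H, L) = -16*H (a(H, L) = -8*(H*1 + H) = -8*(H + H) = -16*H)
q(M) = -192 (q(M) = -16*6*2 = -96*2 = -192)
Z(S) = 1/(2*(6 + S)) (Z(S) = 1/(2*(S + 6)) = 1/(2*(6 + S)))
Z(q(-2)) - f(b(-14)) = 1/(2*(6 - 192)) - 1*144 = (½)/(-186) - 144 = (½)*(-1/186) - 144 = -1/372 - 144 = -53569/372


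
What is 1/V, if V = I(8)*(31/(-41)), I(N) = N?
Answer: -41/248 ≈ -0.16532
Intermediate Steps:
V = -248/41 (V = 8*(31/(-41)) = 8*(31*(-1/41)) = 8*(-31/41) = -248/41 ≈ -6.0488)
1/V = 1/(-248/41) = -41/248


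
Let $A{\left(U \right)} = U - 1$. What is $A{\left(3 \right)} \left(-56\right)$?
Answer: $-112$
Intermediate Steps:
$A{\left(U \right)} = -1 + U$
$A{\left(3 \right)} \left(-56\right) = \left(-1 + 3\right) \left(-56\right) = 2 \left(-56\right) = -112$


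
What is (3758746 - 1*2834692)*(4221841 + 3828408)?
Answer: 7438864789446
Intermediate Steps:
(3758746 - 1*2834692)*(4221841 + 3828408) = (3758746 - 2834692)*8050249 = 924054*8050249 = 7438864789446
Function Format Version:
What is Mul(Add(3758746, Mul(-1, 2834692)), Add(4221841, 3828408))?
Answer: 7438864789446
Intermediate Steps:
Mul(Add(3758746, Mul(-1, 2834692)), Add(4221841, 3828408)) = Mul(Add(3758746, -2834692), 8050249) = Mul(924054, 8050249) = 7438864789446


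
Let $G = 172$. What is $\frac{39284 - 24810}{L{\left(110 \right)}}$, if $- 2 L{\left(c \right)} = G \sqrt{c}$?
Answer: $- \frac{7237 \sqrt{110}}{4730} \approx -16.047$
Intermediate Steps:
$L{\left(c \right)} = - 86 \sqrt{c}$ ($L{\left(c \right)} = - \frac{172 \sqrt{c}}{2} = - 86 \sqrt{c}$)
$\frac{39284 - 24810}{L{\left(110 \right)}} = \frac{39284 - 24810}{\left(-86\right) \sqrt{110}} = \left(39284 - 24810\right) \left(- \frac{\sqrt{110}}{9460}\right) = 14474 \left(- \frac{\sqrt{110}}{9460}\right) = - \frac{7237 \sqrt{110}}{4730}$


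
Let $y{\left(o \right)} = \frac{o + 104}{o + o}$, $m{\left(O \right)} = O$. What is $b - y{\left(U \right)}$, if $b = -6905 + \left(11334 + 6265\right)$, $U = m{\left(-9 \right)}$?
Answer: $\frac{192587}{18} \approx 10699.0$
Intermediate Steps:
$U = -9$
$y{\left(o \right)} = \frac{104 + o}{2 o}$
$b = 10694$ ($b = -6905 + 17599 = 10694$)
$b - y{\left(U \right)} = 10694 - \frac{104 - 9}{2 \left(-9\right)} = 10694 - \frac{1}{2} \left(- \frac{1}{9}\right) 95 = 10694 - - \frac{95}{18} = 10694 + \frac{95}{18} = \frac{192587}{18}$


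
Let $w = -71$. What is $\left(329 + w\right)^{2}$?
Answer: $66564$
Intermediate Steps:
$\left(329 + w\right)^{2} = \left(329 - 71\right)^{2} = 258^{2} = 66564$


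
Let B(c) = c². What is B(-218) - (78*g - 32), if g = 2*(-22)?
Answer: 50988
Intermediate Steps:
g = -44
B(-218) - (78*g - 32) = (-218)² - (78*(-44) - 32) = 47524 - (-3432 - 32) = 47524 - 1*(-3464) = 47524 + 3464 = 50988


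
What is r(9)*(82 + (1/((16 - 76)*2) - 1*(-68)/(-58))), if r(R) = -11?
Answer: -3093761/3480 ≈ -889.01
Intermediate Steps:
r(9)*(82 + (1/((16 - 76)*2) - 1*(-68)/(-58))) = -11*(82 + (1/((16 - 76)*2) - 1*(-68)/(-58))) = -11*(82 + ((½)/(-60) + 68*(-1/58))) = -11*(82 + (-1/60*½ - 34/29)) = -11*(82 + (-1/120 - 34/29)) = -11*(82 - 4109/3480) = -11*281251/3480 = -3093761/3480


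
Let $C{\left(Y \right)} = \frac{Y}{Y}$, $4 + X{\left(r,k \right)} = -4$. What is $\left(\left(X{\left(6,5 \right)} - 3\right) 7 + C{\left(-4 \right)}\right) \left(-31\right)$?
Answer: $2356$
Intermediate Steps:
$X{\left(r,k \right)} = -8$ ($X{\left(r,k \right)} = -4 - 4 = -8$)
$C{\left(Y \right)} = 1$
$\left(\left(X{\left(6,5 \right)} - 3\right) 7 + C{\left(-4 \right)}\right) \left(-31\right) = \left(\left(-8 - 3\right) 7 + 1\right) \left(-31\right) = \left(\left(-11\right) 7 + 1\right) \left(-31\right) = \left(-77 + 1\right) \left(-31\right) = \left(-76\right) \left(-31\right) = 2356$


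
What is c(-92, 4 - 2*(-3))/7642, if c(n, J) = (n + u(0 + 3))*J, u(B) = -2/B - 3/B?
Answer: -1405/11463 ≈ -0.12257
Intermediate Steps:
u(B) = -5/B
c(n, J) = J*(-5/3 + n) (c(n, J) = (n - 5/(0 + 3))*J = (n - 5/3)*J = (-5/3 + n)*J = J*(-5/3 + n))
c(-92, 4 - 2*(-3))/7642 = ((4 - 2*(-3))*(-5 + 3*(-92))/3)/7642 = ((4 + 6)*(-5 - 276)/3)*(1/7642) = ((⅓)*10*(-281))*(1/7642) = -2810/3*1/7642 = -1405/11463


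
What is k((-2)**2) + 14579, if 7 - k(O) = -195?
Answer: 14781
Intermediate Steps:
k(O) = 202 (k(O) = 7 - 1*(-195) = 7 + 195 = 202)
k((-2)**2) + 14579 = 202 + 14579 = 14781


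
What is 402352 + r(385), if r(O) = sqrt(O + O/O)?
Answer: 402352 + sqrt(386) ≈ 4.0237e+5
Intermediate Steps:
r(O) = sqrt(1 + O) (r(O) = sqrt(O + 1) = sqrt(1 + O))
402352 + r(385) = 402352 + sqrt(1 + 385) = 402352 + sqrt(386)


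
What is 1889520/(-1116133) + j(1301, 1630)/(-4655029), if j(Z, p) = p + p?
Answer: -8799408989660/5195631482857 ≈ -1.6936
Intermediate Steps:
j(Z, p) = 2*p
1889520/(-1116133) + j(1301, 1630)/(-4655029) = 1889520/(-1116133) + (2*1630)/(-4655029) = 1889520*(-1/1116133) + 3260*(-1/4655029) = -1889520/1116133 - 3260/4655029 = -8799408989660/5195631482857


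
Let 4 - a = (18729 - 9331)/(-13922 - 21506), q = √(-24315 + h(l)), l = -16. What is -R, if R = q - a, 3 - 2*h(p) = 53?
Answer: 75555/17714 - 2*I*√6085 ≈ 4.2653 - 156.01*I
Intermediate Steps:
h(p) = -25 (h(p) = 3/2 - ½*53 = 3/2 - 53/2 = -25)
q = 2*I*√6085 (q = √(-24315 - 25) = √(-24340) = 2*I*√6085 ≈ 156.01*I)
a = 75555/17714 (a = 4 - (18729 - 9331)/(-13922 - 21506) = 4 - 9398/(-35428) = 4 - 9398*(-1)/35428 = 4 - 1*(-4699/17714) = 4 + 4699/17714 = 75555/17714 ≈ 4.2653)
R = -75555/17714 + 2*I*√6085 (R = 2*I*√6085 - 1*75555/17714 = 2*I*√6085 - 75555/17714 = -75555/17714 + 2*I*√6085 ≈ -4.2653 + 156.01*I)
-R = -(-75555/17714 + 2*I*√6085) = 75555/17714 - 2*I*√6085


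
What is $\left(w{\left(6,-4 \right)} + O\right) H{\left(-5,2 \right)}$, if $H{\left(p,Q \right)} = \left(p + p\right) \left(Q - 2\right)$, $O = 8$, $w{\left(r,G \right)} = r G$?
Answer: $0$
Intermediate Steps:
$w{\left(r,G \right)} = G r$
$H{\left(p,Q \right)} = 2 p \left(-2 + Q\right)$
$\left(w{\left(6,-4 \right)} + O\right) H{\left(-5,2 \right)} = \left(\left(-4\right) 6 + 8\right) 2 \left(-5\right) \left(-2 + 2\right) = \left(-24 + 8\right) 2 \left(-5\right) 0 = \left(-16\right) 0 = 0$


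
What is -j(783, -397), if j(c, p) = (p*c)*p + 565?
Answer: -123408412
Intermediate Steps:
j(c, p) = 565 + c*p² (j(c, p) = (c*p)*p + 565 = c*p² + 565 = 565 + c*p²)
-j(783, -397) = -(565 + 783*(-397)²) = -(565 + 783*157609) = -(565 + 123407847) = -1*123408412 = -123408412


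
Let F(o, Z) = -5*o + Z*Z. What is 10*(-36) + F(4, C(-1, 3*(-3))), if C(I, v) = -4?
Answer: -364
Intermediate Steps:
F(o, Z) = Z² - 5*o (F(o, Z) = -5*o + Z² = Z² - 5*o)
10*(-36) + F(4, C(-1, 3*(-3))) = 10*(-36) + ((-4)² - 5*4) = -360 + (16 - 20) = -360 - 4 = -364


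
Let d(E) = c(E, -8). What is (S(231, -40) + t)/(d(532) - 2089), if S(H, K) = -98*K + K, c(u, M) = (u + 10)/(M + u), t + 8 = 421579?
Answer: -37156054/182349 ≈ -203.76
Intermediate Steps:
t = 421571 (t = -8 + 421579 = 421571)
c(u, M) = (10 + u)/(M + u)
d(E) = (10 + E)/(-8 + E)
S(H, K) = -97*K
(S(231, -40) + t)/(d(532) - 2089) = (-97*(-40) + 421571)/((10 + 532)/(-8 + 532) - 2089) = (3880 + 421571)/(542/524 - 2089) = 425451/((1/524)*542 - 2089) = 425451/(271/262 - 2089) = 425451/(-547047/262) = 425451*(-262/547047) = -37156054/182349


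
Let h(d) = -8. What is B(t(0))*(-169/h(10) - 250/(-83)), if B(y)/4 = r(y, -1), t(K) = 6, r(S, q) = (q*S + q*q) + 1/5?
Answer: -192324/415 ≈ -463.43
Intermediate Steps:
r(S, q) = ⅕ + q² + S*q (r(S, q) = (S*q + q²) + ⅕ = (q² + S*q) + ⅕ = ⅕ + q² + S*q)
B(y) = 24/5 - 4*y (B(y) = 4*(⅕ + (-1)² + y*(-1)) = 4*(⅕ + 1 - y) = 4*(6/5 - y) = 24/5 - 4*y)
B(t(0))*(-169/h(10) - 250/(-83)) = (24/5 - 4*6)*(-169/(-8) - 250/(-83)) = (24/5 - 24)*(-169*(-⅛) - 250*(-1/83)) = -96*(169/8 + 250/83)/5 = -96/5*16027/664 = -192324/415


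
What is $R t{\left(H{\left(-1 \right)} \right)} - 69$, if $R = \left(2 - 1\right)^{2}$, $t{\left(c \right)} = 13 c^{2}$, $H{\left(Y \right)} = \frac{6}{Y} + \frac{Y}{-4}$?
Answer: $\frac{5773}{16} \approx 360.81$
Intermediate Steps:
$H{\left(Y \right)} = \frac{6}{Y} - \frac{Y}{4}$ ($H{\left(Y \right)} = \frac{6}{Y} + Y \left(- \frac{1}{4}\right) = \frac{6}{Y} - \frac{Y}{4}$)
$R = 1$ ($R = 1^{2} = 1$)
$R t{\left(H{\left(-1 \right)} \right)} - 69 = 1 \cdot 13 \left(\frac{6}{-1} - - \frac{1}{4}\right)^{2} - 69 = 1 \cdot 13 \left(6 \left(-1\right) + \frac{1}{4}\right)^{2} - 69 = 1 \cdot 13 \left(-6 + \frac{1}{4}\right)^{2} - 69 = 1 \cdot 13 \left(- \frac{23}{4}\right)^{2} - 69 = 1 \cdot 13 \cdot \frac{529}{16} - 69 = 1 \cdot \frac{6877}{16} - 69 = \frac{6877}{16} - 69 = \frac{5773}{16}$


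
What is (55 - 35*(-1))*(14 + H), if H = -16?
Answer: -180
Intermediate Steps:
(55 - 35*(-1))*(14 + H) = (55 - 35*(-1))*(14 - 16) = (55 + 35)*(-2) = 90*(-2) = -180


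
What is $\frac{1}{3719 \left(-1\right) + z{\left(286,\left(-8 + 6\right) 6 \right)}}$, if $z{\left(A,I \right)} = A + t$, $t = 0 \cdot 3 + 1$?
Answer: $- \frac{1}{3432} \approx -0.00029138$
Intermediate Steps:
$t = 1$ ($t = 0 + 1 = 1$)
$z{\left(A,I \right)} = 1 + A$ ($z{\left(A,I \right)} = A + 1 = 1 + A$)
$\frac{1}{3719 \left(-1\right) + z{\left(286,\left(-8 + 6\right) 6 \right)}} = \frac{1}{3719 \left(-1\right) + \left(1 + 286\right)} = \frac{1}{-3719 + 287} = \frac{1}{-3432} = - \frac{1}{3432}$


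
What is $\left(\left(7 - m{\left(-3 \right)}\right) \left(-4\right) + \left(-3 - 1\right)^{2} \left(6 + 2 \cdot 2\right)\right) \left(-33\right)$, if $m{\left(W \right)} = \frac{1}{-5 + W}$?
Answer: $- \frac{8679}{2} \approx -4339.5$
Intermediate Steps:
$\left(\left(7 - m{\left(-3 \right)}\right) \left(-4\right) + \left(-3 - 1\right)^{2} \left(6 + 2 \cdot 2\right)\right) \left(-33\right) = \left(\left(7 - \frac{1}{-5 - 3}\right) \left(-4\right) + \left(-3 - 1\right)^{2} \left(6 + 2 \cdot 2\right)\right) \left(-33\right) = \left(\left(7 - \frac{1}{-8}\right) \left(-4\right) + \left(-4\right)^{2} \left(6 + 4\right)\right) \left(-33\right) = \left(\left(7 - - \frac{1}{8}\right) \left(-4\right) + 16 \cdot 10\right) \left(-33\right) = \left(\left(7 + \frac{1}{8}\right) \left(-4\right) + 160\right) \left(-33\right) = \left(\frac{57}{8} \left(-4\right) + 160\right) \left(-33\right) = \left(- \frac{57}{2} + 160\right) \left(-33\right) = \frac{263}{2} \left(-33\right) = - \frac{8679}{2}$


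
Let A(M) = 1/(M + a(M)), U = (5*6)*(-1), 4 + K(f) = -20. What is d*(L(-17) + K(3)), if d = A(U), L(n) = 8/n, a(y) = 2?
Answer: 104/119 ≈ 0.87395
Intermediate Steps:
K(f) = -24 (K(f) = -4 - 20 = -24)
U = -30 (U = 30*(-1) = -30)
A(M) = 1/(2 + M) (A(M) = 1/(M + 2) = 1/(2 + M))
d = -1/28 (d = 1/(2 - 30) = 1/(-28) = -1/28 ≈ -0.035714)
d*(L(-17) + K(3)) = -(8/(-17) - 24)/28 = -(8*(-1/17) - 24)/28 = -(-8/17 - 24)/28 = -1/28*(-416/17) = 104/119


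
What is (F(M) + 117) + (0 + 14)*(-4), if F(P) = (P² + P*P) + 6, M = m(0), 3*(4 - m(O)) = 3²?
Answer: 69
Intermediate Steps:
m(O) = 1 (m(O) = 4 - ⅓*3² = 4 - ⅓*9 = 4 - 3 = 1)
M = 1
F(P) = 6 + 2*P² (F(P) = (P² + P²) + 6 = 2*P² + 6 = 6 + 2*P²)
(F(M) + 117) + (0 + 14)*(-4) = ((6 + 2*1²) + 117) + (0 + 14)*(-4) = ((6 + 2*1) + 117) + 14*(-4) = ((6 + 2) + 117) - 56 = (8 + 117) - 56 = 125 - 56 = 69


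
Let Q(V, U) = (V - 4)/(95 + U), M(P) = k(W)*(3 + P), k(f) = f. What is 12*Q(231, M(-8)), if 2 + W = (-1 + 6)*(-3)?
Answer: 227/15 ≈ 15.133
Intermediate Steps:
W = -17 (W = -2 + (-1 + 6)*(-3) = -2 + 5*(-3) = -2 - 15 = -17)
M(P) = -51 - 17*P (M(P) = -17*(3 + P) = -51 - 17*P)
Q(V, U) = (-4 + V)/(95 + U)
12*Q(231, M(-8)) = 12*((-4 + 231)/(95 + (-51 - 17*(-8)))) = 12*(227/(95 + (-51 + 136))) = 12*(227/(95 + 85)) = 12*(227/180) = 227/15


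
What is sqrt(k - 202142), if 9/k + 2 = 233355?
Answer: I*sqrt(11007364179328301)/233353 ≈ 449.6*I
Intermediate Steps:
k = 9/233353 (k = 9/(-2 + 233355) = 9/233353 ≈ 3.8568e-5)
sqrt(k - 202142) = sqrt(9/233353 - 202142) = sqrt(-47170442117/233353) = I*sqrt(11007364179328301)/233353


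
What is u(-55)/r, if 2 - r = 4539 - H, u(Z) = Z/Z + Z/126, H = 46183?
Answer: 71/5247396 ≈ 1.3531e-5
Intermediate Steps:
u(Z) = 1 + Z/126 (u(Z) = 1 + Z*(1/126) = 1 + Z/126)
r = 41646 (r = 2 - (4539 - 1*46183) = 2 - (4539 - 46183) = 2 - 1*(-41644) = 2 + 41644 = 41646)
u(-55)/r = (1 + (1/126)*(-55))/41646 = (1 - 55/126)*(1/41646) = (71/126)*(1/41646) = 71/5247396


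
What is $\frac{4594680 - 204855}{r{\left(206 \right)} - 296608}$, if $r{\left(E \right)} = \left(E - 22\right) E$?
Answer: $- \frac{4389825}{258704} \approx -16.969$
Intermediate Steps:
$r{\left(E \right)} = E \left(-22 + E\right)$ ($r{\left(E \right)} = \left(-22 + E\right) E = E \left(-22 + E\right)$)
$\frac{4594680 - 204855}{r{\left(206 \right)} - 296608} = \frac{4594680 - 204855}{206 \left(-22 + 206\right) - 296608} = \frac{4389825}{206 \cdot 184 - 296608} = \frac{4389825}{37904 - 296608} = \frac{4389825}{-258704} = 4389825 \left(- \frac{1}{258704}\right) = - \frac{4389825}{258704}$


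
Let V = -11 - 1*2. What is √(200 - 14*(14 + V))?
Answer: √186 ≈ 13.638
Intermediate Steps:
V = -13 (V = -11 - 2 = -13)
√(200 - 14*(14 + V)) = √(200 - 14*(14 - 13)) = √(200 - 14*1) = √(200 - 14) = √186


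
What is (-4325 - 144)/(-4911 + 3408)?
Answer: 4469/1503 ≈ 2.9734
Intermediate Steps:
(-4325 - 144)/(-4911 + 3408) = -4469/(-1503) = -4469*(-1/1503) = 4469/1503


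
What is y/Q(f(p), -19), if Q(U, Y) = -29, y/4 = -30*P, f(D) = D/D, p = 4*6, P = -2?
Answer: -240/29 ≈ -8.2759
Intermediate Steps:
p = 24
f(D) = 1
y = 240 (y = 4*(-30*(-2)) = 4*60 = 240)
y/Q(f(p), -19) = 240/(-29) = 240*(-1/29) = -240/29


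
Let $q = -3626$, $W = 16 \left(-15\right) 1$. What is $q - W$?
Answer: $-3386$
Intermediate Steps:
$W = -240$ ($W = \left(-240\right) 1 = -240$)
$q - W = -3626 - -240 = -3626 + 240 = -3386$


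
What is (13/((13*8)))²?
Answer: 1/64 ≈ 0.015625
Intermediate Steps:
(13/((13*8)))² = (13/104)² = (13*(1/104))² = (⅛)² = 1/64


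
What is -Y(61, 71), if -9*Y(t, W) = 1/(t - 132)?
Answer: -1/639 ≈ -0.0015649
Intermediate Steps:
Y(t, W) = -1/(9*(-132 + t)) (Y(t, W) = -1/(9*(t - 132)) = -1/(9*(-132 + t)))
-Y(61, 71) = -(-1)/(-1188 + 9*61) = -(-1)/(-1188 + 549) = -(-1)/(-639) = -(-1)*(-1)/639 = -1*1/639 = -1/639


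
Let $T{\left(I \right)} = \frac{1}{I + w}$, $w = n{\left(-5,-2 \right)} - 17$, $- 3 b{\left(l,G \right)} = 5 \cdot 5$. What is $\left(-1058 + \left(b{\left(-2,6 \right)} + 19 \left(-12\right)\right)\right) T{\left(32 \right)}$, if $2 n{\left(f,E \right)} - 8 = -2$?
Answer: $- \frac{3883}{54} \approx -71.907$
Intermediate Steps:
$b{\left(l,G \right)} = - \frac{25}{3}$ ($b{\left(l,G \right)} = - \frac{5 \cdot 5}{3} = \left(- \frac{1}{3}\right) 25 = - \frac{25}{3}$)
$n{\left(f,E \right)} = 3$ ($n{\left(f,E \right)} = 4 + \frac{1}{2} \left(-2\right) = 4 - 1 = 3$)
$w = -14$ ($w = 3 - 17 = -14$)
$T{\left(I \right)} = \frac{1}{-14 + I}$ ($T{\left(I \right)} = \frac{1}{I - 14} = \frac{1}{-14 + I}$)
$\left(-1058 + \left(b{\left(-2,6 \right)} + 19 \left(-12\right)\right)\right) T{\left(32 \right)} = \frac{-1058 + \left(- \frac{25}{3} + 19 \left(-12\right)\right)}{-14 + 32} = \frac{-1058 - \frac{709}{3}}{18} = \left(-1058 - \frac{709}{3}\right) \frac{1}{18} = \left(- \frac{3883}{3}\right) \frac{1}{18} = - \frac{3883}{54}$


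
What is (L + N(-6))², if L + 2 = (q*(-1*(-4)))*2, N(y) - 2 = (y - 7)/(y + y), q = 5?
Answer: 243049/144 ≈ 1687.8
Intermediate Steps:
N(y) = 2 + (-7 + y)/(2*y) (N(y) = 2 + (y - 7)/(y + y) = 2 + (-7 + y)/((2*y)) = 2 + (-7 + y)*(1/(2*y)) = 2 + (-7 + y)/(2*y))
L = 38 (L = -2 + (5*(-1*(-4)))*2 = -2 + (5*4)*2 = -2 + 20*2 = -2 + 40 = 38)
(L + N(-6))² = (38 + (½)*(-7 + 5*(-6))/(-6))² = (38 + (½)*(-⅙)*(-7 - 30))² = (38 + (½)*(-⅙)*(-37))² = (38 + 37/12)² = (493/12)² = 243049/144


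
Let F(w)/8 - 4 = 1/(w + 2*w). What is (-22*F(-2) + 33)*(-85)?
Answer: 163625/3 ≈ 54542.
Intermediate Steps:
F(w) = 32 + 8/(3*w) (F(w) = 32 + 8/(w + 2*w) = 32 + 8/((3*w)) = 32 + 8*(1/(3*w)) = 32 + 8/(3*w))
(-22*F(-2) + 33)*(-85) = (-22*(32 + (8/3)/(-2)) + 33)*(-85) = (-22*(32 + (8/3)*(-½)) + 33)*(-85) = (-22*(32 - 4/3) + 33)*(-85) = (-22*92/3 + 33)*(-85) = (-2024/3 + 33)*(-85) = -1925/3*(-85) = 163625/3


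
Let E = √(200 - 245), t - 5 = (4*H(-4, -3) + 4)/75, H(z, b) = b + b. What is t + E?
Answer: 71/15 + 3*I*√5 ≈ 4.7333 + 6.7082*I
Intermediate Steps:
H(z, b) = 2*b
t = 71/15 (t = 5 + (4*(2*(-3)) + 4)/75 = 5 + (4*(-6) + 4)*(1/75) = 5 + (-24 + 4)*(1/75) = 5 - 20*1/75 = 5 - 4/15 = 71/15 ≈ 4.7333)
E = 3*I*√5 (E = √(-45) = 3*I*√5 ≈ 6.7082*I)
t + E = 71/15 + 3*I*√5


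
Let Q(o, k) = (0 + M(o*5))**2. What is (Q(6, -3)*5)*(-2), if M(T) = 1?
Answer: -10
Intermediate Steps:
Q(o, k) = 1 (Q(o, k) = (0 + 1)**2 = 1**2 = 1)
(Q(6, -3)*5)*(-2) = (1*5)*(-2) = 5*(-2) = -10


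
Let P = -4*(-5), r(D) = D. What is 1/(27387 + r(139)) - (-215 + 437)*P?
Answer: -122215439/27526 ≈ -4440.0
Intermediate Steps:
P = 20
1/(27387 + r(139)) - (-215 + 437)*P = 1/(27387 + 139) - (-215 + 437)*20 = 1/27526 - 222*20 = 1/27526 - 1*4440 = 1/27526 - 4440 = -122215439/27526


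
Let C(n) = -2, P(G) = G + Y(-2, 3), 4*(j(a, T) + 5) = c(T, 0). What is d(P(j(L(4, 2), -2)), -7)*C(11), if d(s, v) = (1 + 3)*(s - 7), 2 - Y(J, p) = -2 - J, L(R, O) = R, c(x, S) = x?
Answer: 84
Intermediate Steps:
j(a, T) = -5 + T/4
Y(J, p) = 4 + J (Y(J, p) = 2 - (-2 - J) = 2 + (2 + J) = 4 + J)
P(G) = 2 + G (P(G) = G + (4 - 2) = G + 2 = 2 + G)
d(s, v) = -28 + 4*s (d(s, v) = 4*(-7 + s) = -28 + 4*s)
d(P(j(L(4, 2), -2)), -7)*C(11) = (-28 + 4*(2 + (-5 + (1/4)*(-2))))*(-2) = (-28 + 4*(2 + (-5 - 1/2)))*(-2) = (-28 + 4*(2 - 11/2))*(-2) = (-28 + 4*(-7/2))*(-2) = (-28 - 14)*(-2) = -42*(-2) = 84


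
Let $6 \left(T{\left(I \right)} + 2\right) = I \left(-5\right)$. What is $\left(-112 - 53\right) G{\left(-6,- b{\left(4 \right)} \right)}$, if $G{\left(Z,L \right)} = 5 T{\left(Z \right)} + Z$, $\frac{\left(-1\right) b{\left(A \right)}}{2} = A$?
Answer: $-1485$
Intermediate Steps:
$b{\left(A \right)} = - 2 A$
$T{\left(I \right)} = -2 - \frac{5 I}{6}$ ($T{\left(I \right)} = -2 + \frac{I \left(-5\right)}{6} = -2 + \frac{\left(-5\right) I}{6} = -2 - \frac{5 I}{6}$)
$G{\left(Z,L \right)} = -10 - \frac{19 Z}{6}$ ($G{\left(Z,L \right)} = 5 \left(-2 - \frac{5 Z}{6}\right) + Z = \left(-10 - \frac{25 Z}{6}\right) + Z = -10 - \frac{19 Z}{6}$)
$\left(-112 - 53\right) G{\left(-6,- b{\left(4 \right)} \right)} = \left(-112 - 53\right) \left(-10 - -19\right) = - 165 \left(-10 + 19\right) = \left(-165\right) 9 = -1485$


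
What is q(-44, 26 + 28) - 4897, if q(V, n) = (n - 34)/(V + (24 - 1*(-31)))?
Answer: -53847/11 ≈ -4895.2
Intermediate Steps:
q(V, n) = (-34 + n)/(55 + V) (q(V, n) = (-34 + n)/(V + (24 + 31)) = (-34 + n)/(V + 55) = (-34 + n)/(55 + V))
q(-44, 26 + 28) - 4897 = (-34 + (26 + 28))/(55 - 44) - 4897 = (-34 + 54)/11 - 4897 = (1/11)*20 - 4897 = 20/11 - 4897 = -53847/11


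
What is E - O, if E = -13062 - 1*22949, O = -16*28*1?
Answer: -35563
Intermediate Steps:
O = -448 (O = -448*1 = -448)
E = -36011 (E = -13062 - 22949 = -36011)
E - O = -36011 - 1*(-448) = -36011 + 448 = -35563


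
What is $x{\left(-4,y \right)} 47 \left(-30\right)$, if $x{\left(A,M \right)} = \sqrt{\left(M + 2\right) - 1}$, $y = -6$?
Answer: $- 1410 i \sqrt{5} \approx - 3152.9 i$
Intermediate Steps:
$x{\left(A,M \right)} = \sqrt{1 + M}$ ($x{\left(A,M \right)} = \sqrt{\left(2 + M\right) - 1} = \sqrt{1 + M}$)
$x{\left(-4,y \right)} 47 \left(-30\right) = \sqrt{1 - 6} \cdot 47 \left(-30\right) = \sqrt{-5} \cdot 47 \left(-30\right) = i \sqrt{5} \cdot 47 \left(-30\right) = 47 i \sqrt{5} \left(-30\right) = - 1410 i \sqrt{5}$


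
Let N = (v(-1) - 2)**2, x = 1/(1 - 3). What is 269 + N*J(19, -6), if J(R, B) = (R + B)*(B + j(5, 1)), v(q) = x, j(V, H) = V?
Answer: 751/4 ≈ 187.75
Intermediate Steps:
x = -1/2 (x = 1/(-2) = -1/2 ≈ -0.50000)
v(q) = -1/2
J(R, B) = (5 + B)*(B + R) (J(R, B) = (R + B)*(B + 5) = (B + R)*(5 + B) = (5 + B)*(B + R))
N = 25/4 (N = (-1/2 - 2)**2 = (-5/2)**2 = 25/4 ≈ 6.2500)
269 + N*J(19, -6) = 269 + 25*((-6)**2 + 5*(-6) + 5*19 - 6*19)/4 = 269 + 25*(36 - 30 + 95 - 114)/4 = 269 + (25/4)*(-13) = 269 - 325/4 = 751/4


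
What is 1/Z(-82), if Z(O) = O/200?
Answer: -100/41 ≈ -2.4390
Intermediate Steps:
Z(O) = O/200 (Z(O) = O*(1/200) = O/200)
1/Z(-82) = 1/((1/200)*(-82)) = 1/(-41/100) = -100/41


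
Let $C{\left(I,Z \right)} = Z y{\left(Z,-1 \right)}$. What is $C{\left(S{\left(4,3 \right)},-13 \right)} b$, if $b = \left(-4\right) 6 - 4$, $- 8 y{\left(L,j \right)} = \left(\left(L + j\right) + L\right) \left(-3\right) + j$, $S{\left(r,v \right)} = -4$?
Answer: $-3640$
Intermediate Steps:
$y{\left(L,j \right)} = \frac{j}{4} + \frac{3 L}{4}$ ($y{\left(L,j \right)} = - \frac{\left(\left(L + j\right) + L\right) \left(-3\right) + j}{8} = - \frac{\left(j + 2 L\right) \left(-3\right) + j}{8} = - \frac{\left(- 6 L - 3 j\right) + j}{8} = - \frac{- 6 L - 2 j}{8} = \frac{j}{4} + \frac{3 L}{4}$)
$C{\left(I,Z \right)} = Z \left(- \frac{1}{4} + \frac{3 Z}{4}\right)$ ($C{\left(I,Z \right)} = Z \left(\frac{1}{4} \left(-1\right) + \frac{3 Z}{4}\right) = Z \left(- \frac{1}{4} + \frac{3 Z}{4}\right)$)
$b = -28$ ($b = -24 - 4 = -28$)
$C{\left(S{\left(4,3 \right)},-13 \right)} b = \frac{1}{4} \left(-13\right) \left(-1 + 3 \left(-13\right)\right) \left(-28\right) = \frac{1}{4} \left(-13\right) \left(-1 - 39\right) \left(-28\right) = \frac{1}{4} \left(-13\right) \left(-40\right) \left(-28\right) = 130 \left(-28\right) = -3640$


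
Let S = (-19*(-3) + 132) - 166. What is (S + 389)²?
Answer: 169744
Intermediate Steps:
S = 23 (S = (57 + 132) - 166 = 189 - 166 = 23)
(S + 389)² = (23 + 389)² = 412² = 169744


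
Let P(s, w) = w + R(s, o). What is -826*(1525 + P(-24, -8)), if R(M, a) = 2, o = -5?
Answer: -1254694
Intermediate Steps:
P(s, w) = 2 + w (P(s, w) = w + 2 = 2 + w)
-826*(1525 + P(-24, -8)) = -826*(1525 + (2 - 8)) = -826*(1525 - 6) = -826*1519 = -1254694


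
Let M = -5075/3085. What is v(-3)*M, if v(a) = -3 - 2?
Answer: 5075/617 ≈ 8.2253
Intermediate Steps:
v(a) = -5
M = -1015/617 (M = -5075*1/3085 = -1015/617 ≈ -1.6451)
v(-3)*M = -5*(-1015/617) = 5075/617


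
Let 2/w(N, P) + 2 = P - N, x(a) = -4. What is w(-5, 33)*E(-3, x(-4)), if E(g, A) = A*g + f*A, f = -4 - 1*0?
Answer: 14/9 ≈ 1.5556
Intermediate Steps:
w(N, P) = 2/(-2 + P - N) (w(N, P) = 2/(-2 + (P - N)) = 2/(-2 + P - N))
f = -4 (f = -4 + 0 = -4)
E(g, A) = -4*A + A*g (E(g, A) = A*g - 4*A = -4*A + A*g)
w(-5, 33)*E(-3, x(-4)) = (-2/(2 - 5 - 1*33))*(-4*(-4 - 3)) = (-2/(2 - 5 - 33))*(-4*(-7)) = -2/(-36)*28 = -2*(-1/36)*28 = (1/18)*28 = 14/9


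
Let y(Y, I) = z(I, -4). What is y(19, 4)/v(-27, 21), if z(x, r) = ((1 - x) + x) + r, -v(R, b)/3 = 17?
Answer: 1/17 ≈ 0.058824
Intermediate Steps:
v(R, b) = -51 (v(R, b) = -3*17 = -51)
z(x, r) = 1 + r
y(Y, I) = -3 (y(Y, I) = 1 - 4 = -3)
y(19, 4)/v(-27, 21) = -3/(-51) = -3*(-1/51) = 1/17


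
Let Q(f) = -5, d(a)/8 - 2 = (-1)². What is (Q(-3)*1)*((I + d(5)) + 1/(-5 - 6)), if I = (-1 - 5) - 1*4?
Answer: -765/11 ≈ -69.545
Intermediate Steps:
d(a) = 24 (d(a) = 16 + 8*(-1)² = 16 + 8*1 = 16 + 8 = 24)
I = -10 (I = -6 - 4 = -10)
(Q(-3)*1)*((I + d(5)) + 1/(-5 - 6)) = (-5*1)*((-10 + 24) + 1/(-5 - 6)) = -5*(14 + 1/(-11)) = -5*(14 - 1/11) = -5*153/11 = -765/11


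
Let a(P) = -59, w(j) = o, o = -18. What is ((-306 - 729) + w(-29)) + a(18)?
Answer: -1112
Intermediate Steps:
w(j) = -18
((-306 - 729) + w(-29)) + a(18) = ((-306 - 729) - 18) - 59 = (-1035 - 18) - 59 = -1053 - 59 = -1112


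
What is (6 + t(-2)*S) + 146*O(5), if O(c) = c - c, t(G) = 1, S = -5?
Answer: 1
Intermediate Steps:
O(c) = 0
(6 + t(-2)*S) + 146*O(5) = (6 + 1*(-5)) + 146*0 = (6 - 5) + 0 = 1 + 0 = 1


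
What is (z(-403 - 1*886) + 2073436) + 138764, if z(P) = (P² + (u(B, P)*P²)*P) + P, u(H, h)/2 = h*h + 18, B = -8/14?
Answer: -7117038039558950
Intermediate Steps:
B = -4/7 (B = -8*1/14 = -4/7 ≈ -0.57143)
u(H, h) = 36 + 2*h² (u(H, h) = 2*(h*h + 18) = 2*(h² + 18) = 2*(18 + h²) = 36 + 2*h²)
z(P) = P + P² + P³*(36 + 2*P²) (z(P) = (P² + ((36 + 2*P²)*P²)*P) + P = (P² + (P²*(36 + 2*P²))*P) + P = (P² + P³*(36 + 2*P²)) + P = P + P² + P³*(36 + 2*P²))
(z(-403 - 1*886) + 2073436) + 138764 = ((-403 - 1*886)*(1 + (-403 - 1*886) + 2*(-403 - 1*886)²*(18 + (-403 - 1*886)²)) + 2073436) + 138764 = ((-403 - 886)*(1 + (-403 - 886) + 2*(-403 - 886)²*(18 + (-403 - 886)²)) + 2073436) + 138764 = (-1289*(1 - 1289 + 2*(-1289)²*(18 + (-1289)²)) + 2073436) + 138764 = (-1289*(1 - 1289 + 2*1661521*(18 + 1661521)) + 2073436) + 138764 = (-1289*(1 - 1289 + 2*1661521*1661539) + 2073436) + 138764 = (-1289*(1 - 1289 + 5521363881638) + 2073436) + 138764 = (-1289*5521363880350 + 2073436) + 138764 = (-7117038041771150 + 2073436) + 138764 = -7117038039697714 + 138764 = -7117038039558950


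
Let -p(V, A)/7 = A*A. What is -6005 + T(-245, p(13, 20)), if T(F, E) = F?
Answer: -6250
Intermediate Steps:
p(V, A) = -7*A**2 (p(V, A) = -7*A*A = -7*A**2)
-6005 + T(-245, p(13, 20)) = -6005 - 245 = -6250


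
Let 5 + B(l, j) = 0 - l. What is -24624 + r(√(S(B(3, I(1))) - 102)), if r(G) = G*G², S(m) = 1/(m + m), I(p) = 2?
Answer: -24624 - 1633*I*√1633/64 ≈ -24624.0 - 1031.1*I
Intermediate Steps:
B(l, j) = -5 - l (B(l, j) = -5 + (0 - l) = -5 - l)
S(m) = 1/(2*m)
r(G) = G³
-24624 + r(√(S(B(3, I(1))) - 102)) = -24624 + (√(1/(2*(-5 - 1*3)) - 102))³ = -24624 + (√(1/(2*(-5 - 3)) - 102))³ = -24624 + (√((½)/(-8) - 102))³ = -24624 + (√((½)*(-⅛) - 102))³ = -24624 + (√(-1/16 - 102))³ = -24624 + (√(-1633/16))³ = -24624 + (I*√1633/4)³ = -24624 - 1633*I*√1633/64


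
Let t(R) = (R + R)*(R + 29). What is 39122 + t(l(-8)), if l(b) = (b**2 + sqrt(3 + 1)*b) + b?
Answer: 44642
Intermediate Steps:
l(b) = b**2 + 3*b (l(b) = (b**2 + sqrt(4)*b) + b = (b**2 + 2*b) + b = b**2 + 3*b)
t(R) = 2*R*(29 + R) (t(R) = (2*R)*(29 + R) = 2*R*(29 + R))
39122 + t(l(-8)) = 39122 + 2*(-8*(3 - 8))*(29 - 8*(3 - 8)) = 39122 + 2*(-8*(-5))*(29 - 8*(-5)) = 39122 + 2*40*(29 + 40) = 39122 + 2*40*69 = 39122 + 5520 = 44642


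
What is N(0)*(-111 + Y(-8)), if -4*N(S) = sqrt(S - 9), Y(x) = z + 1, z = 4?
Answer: 159*I/2 ≈ 79.5*I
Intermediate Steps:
Y(x) = 5 (Y(x) = 4 + 1 = 5)
N(S) = -sqrt(-9 + S)/4 (N(S) = -sqrt(S - 9)/4 = -sqrt(-9 + S)/4)
N(0)*(-111 + Y(-8)) = (-sqrt(-9 + 0)/4)*(-111 + 5) = -3*I/4*(-106) = 159*I/2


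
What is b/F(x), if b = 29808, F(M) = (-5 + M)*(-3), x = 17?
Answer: -828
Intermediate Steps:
F(M) = 15 - 3*M
b/F(x) = 29808/(15 - 3*17) = 29808/(15 - 51) = 29808/(-36) = 29808*(-1/36) = -828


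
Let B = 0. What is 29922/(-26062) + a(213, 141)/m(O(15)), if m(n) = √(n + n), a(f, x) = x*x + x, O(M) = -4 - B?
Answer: -14961/13031 - 10011*I*√2/2 ≈ -1.1481 - 7078.8*I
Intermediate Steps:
O(M) = -4 (O(M) = -4 - 1*0 = -4 + 0 = -4)
a(f, x) = x + x² (a(f, x) = x² + x = x + x²)
m(n) = √2*√n (m(n) = √(2*n) = √2*√n)
29922/(-26062) + a(213, 141)/m(O(15)) = 29922/(-26062) + (141*(1 + 141))/((√2*√(-4))) = 29922*(-1/26062) + (141*142)/((√2*(2*I))) = -14961/13031 + 20022/((2*I*√2)) = -14961/13031 + 20022*(-I*√2/4) = -14961/13031 - 10011*I*√2/2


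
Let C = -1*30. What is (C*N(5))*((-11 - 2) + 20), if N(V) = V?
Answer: -1050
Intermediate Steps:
C = -30
(C*N(5))*((-11 - 2) + 20) = (-30*5)*((-11 - 2) + 20) = -150*(-13 + 20) = -150*7 = -1050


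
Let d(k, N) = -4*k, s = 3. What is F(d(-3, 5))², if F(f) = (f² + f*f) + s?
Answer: 84681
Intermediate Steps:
F(f) = 3 + 2*f² (F(f) = (f² + f*f) + 3 = (f² + f²) + 3 = 2*f² + 3 = 3 + 2*f²)
F(d(-3, 5))² = (3 + 2*(-4*(-3))²)² = (3 + 2*12²)² = (3 + 2*144)² = (3 + 288)² = 291² = 84681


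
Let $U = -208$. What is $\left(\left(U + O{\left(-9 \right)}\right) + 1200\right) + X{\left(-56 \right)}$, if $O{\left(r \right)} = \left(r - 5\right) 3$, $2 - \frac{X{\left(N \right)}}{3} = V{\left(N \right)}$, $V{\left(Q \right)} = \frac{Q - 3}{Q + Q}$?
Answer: $\frac{106895}{112} \approx 954.42$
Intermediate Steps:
$V{\left(Q \right)} = \frac{-3 + Q}{2 Q}$
$X{\left(N \right)} = 6 - \frac{3 \left(-3 + N\right)}{2 N}$ ($X{\left(N \right)} = 6 - 3 \frac{-3 + N}{2 N} = 6 - \frac{3 \left(-3 + N\right)}{2 N}$)
$O{\left(r \right)} = -15 + 3 r$ ($O{\left(r \right)} = \left(-5 + r\right) 3 = -15 + 3 r$)
$\left(\left(U + O{\left(-9 \right)}\right) + 1200\right) + X{\left(-56 \right)} = \left(\left(-208 + \left(-15 + 3 \left(-9\right)\right)\right) + 1200\right) + \frac{9 \left(1 - 56\right)}{2 \left(-56\right)} = \left(\left(-208 - 42\right) + 1200\right) + \frac{9}{2} \left(- \frac{1}{56}\right) \left(-55\right) = \left(\left(-208 - 42\right) + 1200\right) + \frac{495}{112} = \left(-250 + 1200\right) + \frac{495}{112} = 950 + \frac{495}{112} = \frac{106895}{112}$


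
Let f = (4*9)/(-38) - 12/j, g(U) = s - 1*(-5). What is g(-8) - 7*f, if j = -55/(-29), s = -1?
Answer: 57394/1045 ≈ 54.922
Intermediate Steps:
j = 55/29 (j = -55*(-1/29) = 55/29 ≈ 1.8966)
g(U) = 4 (g(U) = -1 - 1*(-5) = -1 + 5 = 4)
f = -7602/1045 (f = (4*9)/(-38) - 12/55/29 = 36*(-1/38) - 12*29/55 = -18/19 - 348/55 = -7602/1045 ≈ -7.2746)
g(-8) - 7*f = 4 - 7*(-7602/1045) = 4 + 53214/1045 = 57394/1045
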